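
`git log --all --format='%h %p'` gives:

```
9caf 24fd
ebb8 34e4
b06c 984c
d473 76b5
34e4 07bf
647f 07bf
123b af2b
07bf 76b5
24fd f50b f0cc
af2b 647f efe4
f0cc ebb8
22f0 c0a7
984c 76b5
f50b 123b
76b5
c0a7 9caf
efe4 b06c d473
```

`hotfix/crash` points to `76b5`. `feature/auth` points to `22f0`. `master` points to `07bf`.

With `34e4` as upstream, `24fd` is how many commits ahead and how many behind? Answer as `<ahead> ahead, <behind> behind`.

Reachable from 24fd: {07bf, 123b, 24fd, 34e4, 647f, 76b5, 984c, af2b, b06c, d473, ebb8, efe4, f0cc, f50b}.
Reachable from 34e4: {07bf, 34e4, 76b5}.
Only in 24fd's history (ahead): {123b, 24fd, 647f, 984c, af2b, b06c, d473, ebb8, efe4, f0cc, f50b} — 11.
Only in 34e4's history (behind): {} — 0.

11 ahead, 0 behind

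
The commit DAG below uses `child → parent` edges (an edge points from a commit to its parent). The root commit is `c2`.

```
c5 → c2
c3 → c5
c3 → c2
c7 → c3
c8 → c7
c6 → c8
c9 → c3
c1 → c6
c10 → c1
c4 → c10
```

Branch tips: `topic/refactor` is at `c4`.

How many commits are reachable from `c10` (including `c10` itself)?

8

Walking parent pointers from c10: reachable set = {c1, c10, c2, c3, c5, c6, c7, c8}.
That is 8 commits.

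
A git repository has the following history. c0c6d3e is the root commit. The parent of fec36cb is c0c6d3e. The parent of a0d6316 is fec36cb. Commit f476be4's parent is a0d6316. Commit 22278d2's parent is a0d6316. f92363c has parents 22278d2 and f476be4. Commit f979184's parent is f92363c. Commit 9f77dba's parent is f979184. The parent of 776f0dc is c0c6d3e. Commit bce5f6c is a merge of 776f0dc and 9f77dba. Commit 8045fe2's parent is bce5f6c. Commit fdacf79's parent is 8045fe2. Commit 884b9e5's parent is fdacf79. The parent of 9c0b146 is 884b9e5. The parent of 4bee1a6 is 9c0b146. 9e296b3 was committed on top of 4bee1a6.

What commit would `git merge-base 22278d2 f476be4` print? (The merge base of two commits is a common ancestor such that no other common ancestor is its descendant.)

Ancestors of 22278d2: {22278d2, a0d6316, c0c6d3e, fec36cb}.
Ancestors of f476be4: {a0d6316, c0c6d3e, f476be4, fec36cb}.
Common ancestors: {a0d6316, c0c6d3e, fec36cb}.
Among these, a0d6316 is not an ancestor of any other common ancestor — it is the merge base.

a0d6316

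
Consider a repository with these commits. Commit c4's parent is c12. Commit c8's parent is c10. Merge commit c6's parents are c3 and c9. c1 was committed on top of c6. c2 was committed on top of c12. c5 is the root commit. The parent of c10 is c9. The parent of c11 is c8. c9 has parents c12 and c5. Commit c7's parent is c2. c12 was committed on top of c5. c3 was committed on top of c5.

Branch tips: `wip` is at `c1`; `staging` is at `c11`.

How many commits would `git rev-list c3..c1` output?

4

Reachable from c1: {c1, c12, c3, c5, c6, c9}.
Reachable from c3: {c3, c5}.
In c1's history but not c3's: {c1, c12, c6, c9} — 4 commits.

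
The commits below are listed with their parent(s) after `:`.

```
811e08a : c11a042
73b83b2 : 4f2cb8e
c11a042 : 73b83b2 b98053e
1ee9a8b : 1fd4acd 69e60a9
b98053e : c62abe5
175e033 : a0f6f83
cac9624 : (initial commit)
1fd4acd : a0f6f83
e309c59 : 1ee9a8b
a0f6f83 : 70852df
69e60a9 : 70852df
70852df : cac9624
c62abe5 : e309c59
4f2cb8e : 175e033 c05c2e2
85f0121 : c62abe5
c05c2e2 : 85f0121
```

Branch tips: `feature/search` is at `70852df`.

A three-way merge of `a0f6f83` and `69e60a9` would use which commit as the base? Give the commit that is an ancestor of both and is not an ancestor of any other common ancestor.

70852df

Ancestors of a0f6f83: {70852df, a0f6f83, cac9624}.
Ancestors of 69e60a9: {69e60a9, 70852df, cac9624}.
Common ancestors: {70852df, cac9624}.
Among these, 70852df is not an ancestor of any other common ancestor — it is the merge base.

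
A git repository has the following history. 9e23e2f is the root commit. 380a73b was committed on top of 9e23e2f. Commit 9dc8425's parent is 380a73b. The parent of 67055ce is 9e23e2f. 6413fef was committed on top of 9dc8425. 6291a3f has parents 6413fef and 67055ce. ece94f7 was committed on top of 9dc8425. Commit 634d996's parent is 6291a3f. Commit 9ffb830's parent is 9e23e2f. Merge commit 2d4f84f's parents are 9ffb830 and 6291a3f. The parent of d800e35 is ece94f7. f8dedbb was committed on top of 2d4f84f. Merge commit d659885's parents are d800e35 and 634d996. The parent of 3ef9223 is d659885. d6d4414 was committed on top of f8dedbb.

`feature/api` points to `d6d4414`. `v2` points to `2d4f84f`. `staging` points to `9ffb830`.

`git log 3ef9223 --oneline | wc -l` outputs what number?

11

Walking parent pointers from 3ef9223: reachable set = {380a73b, 3ef9223, 6291a3f, 634d996, 6413fef, 67055ce, 9dc8425, 9e23e2f, d659885, d800e35, ece94f7}.
That is 11 commits.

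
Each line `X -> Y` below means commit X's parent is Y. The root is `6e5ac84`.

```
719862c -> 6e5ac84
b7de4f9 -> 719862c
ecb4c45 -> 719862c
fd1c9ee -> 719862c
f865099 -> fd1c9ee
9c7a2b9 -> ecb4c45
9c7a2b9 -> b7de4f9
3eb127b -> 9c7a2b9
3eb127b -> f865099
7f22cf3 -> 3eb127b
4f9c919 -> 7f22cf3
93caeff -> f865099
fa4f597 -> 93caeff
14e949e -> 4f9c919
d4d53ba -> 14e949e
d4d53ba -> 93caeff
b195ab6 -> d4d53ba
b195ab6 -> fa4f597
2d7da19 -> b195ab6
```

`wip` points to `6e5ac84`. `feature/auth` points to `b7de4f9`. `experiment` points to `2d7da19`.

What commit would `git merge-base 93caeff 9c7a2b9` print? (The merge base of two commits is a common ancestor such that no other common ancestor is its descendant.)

Ancestors of 93caeff: {6e5ac84, 719862c, 93caeff, f865099, fd1c9ee}.
Ancestors of 9c7a2b9: {6e5ac84, 719862c, 9c7a2b9, b7de4f9, ecb4c45}.
Common ancestors: {6e5ac84, 719862c}.
Among these, 719862c is not an ancestor of any other common ancestor — it is the merge base.

719862c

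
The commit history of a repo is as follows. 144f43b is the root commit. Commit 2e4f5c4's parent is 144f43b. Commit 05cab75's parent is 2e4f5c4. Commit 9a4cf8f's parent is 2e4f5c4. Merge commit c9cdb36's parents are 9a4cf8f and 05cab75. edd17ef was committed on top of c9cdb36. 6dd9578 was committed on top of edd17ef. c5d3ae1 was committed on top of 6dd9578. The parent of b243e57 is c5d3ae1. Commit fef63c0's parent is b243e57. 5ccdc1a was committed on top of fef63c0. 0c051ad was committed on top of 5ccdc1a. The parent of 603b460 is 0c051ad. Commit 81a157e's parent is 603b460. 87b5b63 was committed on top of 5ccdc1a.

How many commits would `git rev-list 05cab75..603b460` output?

10

Reachable from 603b460: {05cab75, 0c051ad, 144f43b, 2e4f5c4, 5ccdc1a, 603b460, 6dd9578, 9a4cf8f, b243e57, c5d3ae1, c9cdb36, edd17ef, fef63c0}.
Reachable from 05cab75: {05cab75, 144f43b, 2e4f5c4}.
In 603b460's history but not 05cab75's: {0c051ad, 5ccdc1a, 603b460, 6dd9578, 9a4cf8f, b243e57, c5d3ae1, c9cdb36, edd17ef, fef63c0} — 10 commits.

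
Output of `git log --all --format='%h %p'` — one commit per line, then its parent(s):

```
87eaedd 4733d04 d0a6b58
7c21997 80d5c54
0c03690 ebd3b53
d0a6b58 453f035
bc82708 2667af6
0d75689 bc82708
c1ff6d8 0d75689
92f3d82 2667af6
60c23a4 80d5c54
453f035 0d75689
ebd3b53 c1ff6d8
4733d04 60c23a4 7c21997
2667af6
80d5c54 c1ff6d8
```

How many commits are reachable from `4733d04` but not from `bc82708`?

Reachable from 4733d04: {0d75689, 2667af6, 4733d04, 60c23a4, 7c21997, 80d5c54, bc82708, c1ff6d8}.
Reachable from bc82708: {2667af6, bc82708}.
In 4733d04's history but not bc82708's: {0d75689, 4733d04, 60c23a4, 7c21997, 80d5c54, c1ff6d8} — 6 commits.

6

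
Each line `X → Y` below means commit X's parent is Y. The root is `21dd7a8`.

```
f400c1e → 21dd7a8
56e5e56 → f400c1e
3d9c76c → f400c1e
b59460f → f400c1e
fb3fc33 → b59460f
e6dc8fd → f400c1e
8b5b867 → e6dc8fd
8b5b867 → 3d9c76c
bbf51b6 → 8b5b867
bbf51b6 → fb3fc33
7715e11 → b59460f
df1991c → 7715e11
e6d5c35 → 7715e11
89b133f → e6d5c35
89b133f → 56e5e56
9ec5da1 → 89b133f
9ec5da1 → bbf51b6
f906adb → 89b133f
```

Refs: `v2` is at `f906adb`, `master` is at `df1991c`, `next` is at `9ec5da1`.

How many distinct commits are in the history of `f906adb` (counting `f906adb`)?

Walking parent pointers from f906adb: reachable set = {21dd7a8, 56e5e56, 7715e11, 89b133f, b59460f, e6d5c35, f400c1e, f906adb}.
That is 8 commits.

8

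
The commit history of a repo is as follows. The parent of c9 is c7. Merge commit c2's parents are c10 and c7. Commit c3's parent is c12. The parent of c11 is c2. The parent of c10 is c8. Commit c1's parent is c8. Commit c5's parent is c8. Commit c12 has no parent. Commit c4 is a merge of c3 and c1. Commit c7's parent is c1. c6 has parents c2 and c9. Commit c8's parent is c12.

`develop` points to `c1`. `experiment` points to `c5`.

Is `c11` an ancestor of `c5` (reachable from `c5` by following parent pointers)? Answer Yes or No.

Ancestors of c5: {c12, c5, c8}.
c11 is not in that set, so it is not an ancestor of c5.

No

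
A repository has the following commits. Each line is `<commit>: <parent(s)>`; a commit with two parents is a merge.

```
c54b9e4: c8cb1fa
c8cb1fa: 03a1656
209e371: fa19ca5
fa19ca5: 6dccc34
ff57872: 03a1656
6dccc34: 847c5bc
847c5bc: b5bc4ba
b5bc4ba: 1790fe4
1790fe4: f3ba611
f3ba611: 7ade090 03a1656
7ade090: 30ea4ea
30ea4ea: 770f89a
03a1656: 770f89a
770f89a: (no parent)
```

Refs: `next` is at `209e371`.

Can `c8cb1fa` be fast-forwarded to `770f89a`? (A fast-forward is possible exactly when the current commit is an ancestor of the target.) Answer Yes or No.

No

A fast-forward from c8cb1fa to 770f89a is possible iff c8cb1fa is an ancestor of 770f89a.
Ancestors of 770f89a: {770f89a}.
c8cb1fa is not among them, so fast-forward is not possible.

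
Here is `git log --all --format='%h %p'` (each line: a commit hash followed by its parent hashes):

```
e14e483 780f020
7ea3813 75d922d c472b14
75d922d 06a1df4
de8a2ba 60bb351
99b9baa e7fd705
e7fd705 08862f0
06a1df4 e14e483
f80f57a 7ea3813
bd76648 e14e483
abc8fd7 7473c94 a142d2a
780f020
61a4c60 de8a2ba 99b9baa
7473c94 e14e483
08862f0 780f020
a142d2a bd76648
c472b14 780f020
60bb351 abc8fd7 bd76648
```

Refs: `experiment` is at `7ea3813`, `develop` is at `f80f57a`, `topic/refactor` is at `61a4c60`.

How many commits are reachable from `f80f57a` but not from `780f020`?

6

Reachable from f80f57a: {06a1df4, 75d922d, 780f020, 7ea3813, c472b14, e14e483, f80f57a}.
Reachable from 780f020: {780f020}.
In f80f57a's history but not 780f020's: {06a1df4, 75d922d, 7ea3813, c472b14, e14e483, f80f57a} — 6 commits.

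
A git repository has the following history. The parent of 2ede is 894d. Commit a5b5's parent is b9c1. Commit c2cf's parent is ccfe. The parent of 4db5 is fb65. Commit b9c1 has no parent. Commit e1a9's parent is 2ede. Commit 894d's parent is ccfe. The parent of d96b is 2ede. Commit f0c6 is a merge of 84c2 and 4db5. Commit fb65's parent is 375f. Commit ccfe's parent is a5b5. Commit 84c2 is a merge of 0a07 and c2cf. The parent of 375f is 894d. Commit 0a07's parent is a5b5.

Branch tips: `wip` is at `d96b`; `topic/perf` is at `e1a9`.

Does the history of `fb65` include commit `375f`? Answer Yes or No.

Yes

Ancestors of fb65 (commits reachable by following parents): {375f, 894d, a5b5, b9c1, ccfe, fb65}.
375f is in that set, so it is an ancestor of fb65.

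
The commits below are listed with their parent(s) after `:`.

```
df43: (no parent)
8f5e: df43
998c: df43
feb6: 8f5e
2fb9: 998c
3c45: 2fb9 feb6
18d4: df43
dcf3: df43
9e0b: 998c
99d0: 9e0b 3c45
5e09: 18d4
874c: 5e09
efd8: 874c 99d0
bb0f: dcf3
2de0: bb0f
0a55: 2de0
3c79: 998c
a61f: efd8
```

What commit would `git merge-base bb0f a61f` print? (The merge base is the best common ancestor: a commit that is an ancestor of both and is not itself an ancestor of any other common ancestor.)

df43

Ancestors of bb0f: {bb0f, dcf3, df43}.
Ancestors of a61f: {18d4, 2fb9, 3c45, 5e09, 874c, 8f5e, 998c, 99d0, 9e0b, a61f, df43, efd8, feb6}.
Common ancestors: {df43}.
The only common ancestor is df43, so it is the merge base.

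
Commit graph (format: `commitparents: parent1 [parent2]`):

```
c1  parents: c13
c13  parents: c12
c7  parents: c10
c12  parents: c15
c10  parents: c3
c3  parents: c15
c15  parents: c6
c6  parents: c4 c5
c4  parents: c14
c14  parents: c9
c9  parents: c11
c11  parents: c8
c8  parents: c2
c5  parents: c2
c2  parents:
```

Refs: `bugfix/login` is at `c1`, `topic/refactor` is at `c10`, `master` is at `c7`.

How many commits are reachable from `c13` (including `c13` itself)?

11

Walking parent pointers from c13: reachable set = {c11, c12, c13, c14, c15, c2, c4, c5, c6, c8, c9}.
That is 11 commits.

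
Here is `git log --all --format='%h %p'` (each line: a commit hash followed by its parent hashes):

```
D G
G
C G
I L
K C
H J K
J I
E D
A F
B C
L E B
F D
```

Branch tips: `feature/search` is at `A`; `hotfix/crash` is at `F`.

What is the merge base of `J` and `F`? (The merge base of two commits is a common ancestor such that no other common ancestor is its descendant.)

Ancestors of J: {B, C, D, E, G, I, J, L}.
Ancestors of F: {D, F, G}.
Common ancestors: {D, G}.
Among these, D is not an ancestor of any other common ancestor — it is the merge base.

D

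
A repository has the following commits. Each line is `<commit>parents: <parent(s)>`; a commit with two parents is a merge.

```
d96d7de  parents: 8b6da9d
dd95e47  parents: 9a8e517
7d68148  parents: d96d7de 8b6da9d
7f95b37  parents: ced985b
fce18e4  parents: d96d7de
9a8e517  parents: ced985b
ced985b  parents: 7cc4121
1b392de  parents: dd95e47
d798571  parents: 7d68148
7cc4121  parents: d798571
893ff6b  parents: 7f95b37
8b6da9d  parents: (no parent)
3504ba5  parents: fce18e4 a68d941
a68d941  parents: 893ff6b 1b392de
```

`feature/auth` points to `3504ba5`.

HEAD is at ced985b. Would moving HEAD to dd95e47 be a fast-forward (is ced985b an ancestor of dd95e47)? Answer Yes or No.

Yes

A fast-forward from ced985b to dd95e47 is possible iff ced985b is an ancestor of dd95e47.
Ancestors of dd95e47: {7cc4121, 7d68148, 8b6da9d, 9a8e517, ced985b, d798571, d96d7de, dd95e47}.
ced985b is among them, so fast-forward is possible.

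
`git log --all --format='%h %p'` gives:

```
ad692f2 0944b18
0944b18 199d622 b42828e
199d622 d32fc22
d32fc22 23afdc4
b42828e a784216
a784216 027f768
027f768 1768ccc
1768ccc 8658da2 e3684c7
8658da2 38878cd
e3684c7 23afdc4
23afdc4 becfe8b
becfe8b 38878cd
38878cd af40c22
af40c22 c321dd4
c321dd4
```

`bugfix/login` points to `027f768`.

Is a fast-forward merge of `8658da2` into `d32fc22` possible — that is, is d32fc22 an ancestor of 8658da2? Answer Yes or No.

No

A fast-forward from d32fc22 to 8658da2 is possible iff d32fc22 is an ancestor of 8658da2.
Ancestors of 8658da2: {38878cd, 8658da2, af40c22, c321dd4}.
d32fc22 is not among them, so fast-forward is not possible.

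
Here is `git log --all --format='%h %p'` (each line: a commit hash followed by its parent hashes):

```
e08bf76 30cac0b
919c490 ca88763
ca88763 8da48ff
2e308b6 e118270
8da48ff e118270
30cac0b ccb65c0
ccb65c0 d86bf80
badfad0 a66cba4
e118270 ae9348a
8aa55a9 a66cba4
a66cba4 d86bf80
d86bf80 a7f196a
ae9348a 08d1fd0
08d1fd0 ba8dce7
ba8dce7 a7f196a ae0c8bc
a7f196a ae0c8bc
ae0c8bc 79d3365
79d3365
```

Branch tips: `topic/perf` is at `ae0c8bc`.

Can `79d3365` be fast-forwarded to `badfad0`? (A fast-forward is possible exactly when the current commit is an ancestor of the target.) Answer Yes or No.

Yes

A fast-forward from 79d3365 to badfad0 is possible iff 79d3365 is an ancestor of badfad0.
Ancestors of badfad0: {79d3365, a66cba4, a7f196a, ae0c8bc, badfad0, d86bf80}.
79d3365 is among them, so fast-forward is possible.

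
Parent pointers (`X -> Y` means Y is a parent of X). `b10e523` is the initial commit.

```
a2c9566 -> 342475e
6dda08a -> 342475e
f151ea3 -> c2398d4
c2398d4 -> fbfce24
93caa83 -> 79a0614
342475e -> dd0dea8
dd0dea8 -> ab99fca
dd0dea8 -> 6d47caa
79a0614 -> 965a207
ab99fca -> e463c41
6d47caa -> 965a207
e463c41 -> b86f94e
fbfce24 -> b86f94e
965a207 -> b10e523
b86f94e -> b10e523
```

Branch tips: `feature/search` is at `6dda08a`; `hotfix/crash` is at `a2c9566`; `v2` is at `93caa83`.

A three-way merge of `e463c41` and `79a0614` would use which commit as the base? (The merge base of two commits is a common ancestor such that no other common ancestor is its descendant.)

Ancestors of e463c41: {b10e523, b86f94e, e463c41}.
Ancestors of 79a0614: {79a0614, 965a207, b10e523}.
Common ancestors: {b10e523}.
The only common ancestor is b10e523, so it is the merge base.

b10e523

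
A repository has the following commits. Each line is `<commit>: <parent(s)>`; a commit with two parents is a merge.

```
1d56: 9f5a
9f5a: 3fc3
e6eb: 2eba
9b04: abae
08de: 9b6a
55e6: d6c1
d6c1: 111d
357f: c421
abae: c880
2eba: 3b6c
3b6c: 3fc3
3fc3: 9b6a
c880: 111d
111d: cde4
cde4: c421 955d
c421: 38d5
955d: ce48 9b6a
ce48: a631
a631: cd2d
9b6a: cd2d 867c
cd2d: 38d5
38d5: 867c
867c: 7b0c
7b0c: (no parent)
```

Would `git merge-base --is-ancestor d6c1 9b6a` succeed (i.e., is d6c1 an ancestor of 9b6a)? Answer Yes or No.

Ancestors of 9b6a: {38d5, 7b0c, 867c, 9b6a, cd2d}.
d6c1 is not in that set, so it is not an ancestor of 9b6a.

No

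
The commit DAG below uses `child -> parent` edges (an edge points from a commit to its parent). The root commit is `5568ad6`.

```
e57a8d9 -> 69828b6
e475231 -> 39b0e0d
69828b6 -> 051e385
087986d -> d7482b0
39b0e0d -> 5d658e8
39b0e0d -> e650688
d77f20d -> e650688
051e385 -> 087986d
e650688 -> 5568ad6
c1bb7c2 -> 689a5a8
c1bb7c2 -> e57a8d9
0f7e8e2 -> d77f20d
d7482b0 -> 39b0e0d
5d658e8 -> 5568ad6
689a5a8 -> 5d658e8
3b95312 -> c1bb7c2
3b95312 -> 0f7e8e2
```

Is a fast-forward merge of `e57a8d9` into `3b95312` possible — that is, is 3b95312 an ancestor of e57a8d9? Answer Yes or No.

No

A fast-forward from 3b95312 to e57a8d9 is possible iff 3b95312 is an ancestor of e57a8d9.
Ancestors of e57a8d9: {051e385, 087986d, 39b0e0d, 5568ad6, 5d658e8, 69828b6, d7482b0, e57a8d9, e650688}.
3b95312 is not among them, so fast-forward is not possible.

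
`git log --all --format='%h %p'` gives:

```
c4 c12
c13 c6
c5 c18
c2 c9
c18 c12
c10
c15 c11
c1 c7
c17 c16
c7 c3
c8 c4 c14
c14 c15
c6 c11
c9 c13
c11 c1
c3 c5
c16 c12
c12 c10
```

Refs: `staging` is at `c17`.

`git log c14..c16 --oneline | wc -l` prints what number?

Reachable from c16: {c10, c12, c16}.
Reachable from c14: {c1, c10, c11, c12, c14, c15, c18, c3, c5, c7}.
In c16's history but not c14's: {c16} — 1 commit.

1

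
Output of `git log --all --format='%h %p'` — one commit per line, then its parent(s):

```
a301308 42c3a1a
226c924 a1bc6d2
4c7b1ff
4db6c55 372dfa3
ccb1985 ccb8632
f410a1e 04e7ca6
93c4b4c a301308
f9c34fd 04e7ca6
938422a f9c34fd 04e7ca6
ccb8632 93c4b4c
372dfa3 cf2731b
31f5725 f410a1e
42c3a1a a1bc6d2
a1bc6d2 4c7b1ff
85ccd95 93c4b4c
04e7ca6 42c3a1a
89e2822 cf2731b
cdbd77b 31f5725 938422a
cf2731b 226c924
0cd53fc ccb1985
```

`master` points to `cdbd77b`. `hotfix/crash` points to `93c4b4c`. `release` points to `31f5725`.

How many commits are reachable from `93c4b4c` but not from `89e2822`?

3

Reachable from 93c4b4c: {42c3a1a, 4c7b1ff, 93c4b4c, a1bc6d2, a301308}.
Reachable from 89e2822: {226c924, 4c7b1ff, 89e2822, a1bc6d2, cf2731b}.
In 93c4b4c's history but not 89e2822's: {42c3a1a, 93c4b4c, a301308} — 3 commits.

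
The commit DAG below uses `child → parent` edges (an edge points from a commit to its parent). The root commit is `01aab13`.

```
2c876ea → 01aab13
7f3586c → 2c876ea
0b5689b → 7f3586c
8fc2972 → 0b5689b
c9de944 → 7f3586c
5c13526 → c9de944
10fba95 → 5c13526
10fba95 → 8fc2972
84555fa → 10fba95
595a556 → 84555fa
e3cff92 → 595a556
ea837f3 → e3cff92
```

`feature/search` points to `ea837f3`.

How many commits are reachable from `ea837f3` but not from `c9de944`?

8

Reachable from ea837f3: {01aab13, 0b5689b, 10fba95, 2c876ea, 595a556, 5c13526, 7f3586c, 84555fa, 8fc2972, c9de944, e3cff92, ea837f3}.
Reachable from c9de944: {01aab13, 2c876ea, 7f3586c, c9de944}.
In ea837f3's history but not c9de944's: {0b5689b, 10fba95, 595a556, 5c13526, 84555fa, 8fc2972, e3cff92, ea837f3} — 8 commits.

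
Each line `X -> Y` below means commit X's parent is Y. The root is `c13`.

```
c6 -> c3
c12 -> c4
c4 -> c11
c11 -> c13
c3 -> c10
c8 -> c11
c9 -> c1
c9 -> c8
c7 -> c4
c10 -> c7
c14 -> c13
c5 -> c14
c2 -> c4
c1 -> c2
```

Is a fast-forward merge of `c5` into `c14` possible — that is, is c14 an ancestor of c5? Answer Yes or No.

A fast-forward from c14 to c5 is possible iff c14 is an ancestor of c5.
Ancestors of c5: {c13, c14, c5}.
c14 is among them, so fast-forward is possible.

Yes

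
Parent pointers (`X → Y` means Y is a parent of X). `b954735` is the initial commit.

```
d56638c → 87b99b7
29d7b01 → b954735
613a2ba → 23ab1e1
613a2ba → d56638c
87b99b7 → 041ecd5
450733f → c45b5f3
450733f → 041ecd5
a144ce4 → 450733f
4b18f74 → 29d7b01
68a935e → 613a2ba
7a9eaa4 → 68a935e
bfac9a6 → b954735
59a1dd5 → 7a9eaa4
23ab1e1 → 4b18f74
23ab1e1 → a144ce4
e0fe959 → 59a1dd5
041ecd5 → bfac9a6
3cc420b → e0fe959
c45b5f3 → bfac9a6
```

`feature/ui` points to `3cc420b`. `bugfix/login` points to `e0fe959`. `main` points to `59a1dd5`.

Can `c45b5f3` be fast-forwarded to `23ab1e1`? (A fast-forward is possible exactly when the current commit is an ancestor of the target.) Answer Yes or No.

A fast-forward from c45b5f3 to 23ab1e1 is possible iff c45b5f3 is an ancestor of 23ab1e1.
Ancestors of 23ab1e1: {041ecd5, 23ab1e1, 29d7b01, 450733f, 4b18f74, a144ce4, b954735, bfac9a6, c45b5f3}.
c45b5f3 is among them, so fast-forward is possible.

Yes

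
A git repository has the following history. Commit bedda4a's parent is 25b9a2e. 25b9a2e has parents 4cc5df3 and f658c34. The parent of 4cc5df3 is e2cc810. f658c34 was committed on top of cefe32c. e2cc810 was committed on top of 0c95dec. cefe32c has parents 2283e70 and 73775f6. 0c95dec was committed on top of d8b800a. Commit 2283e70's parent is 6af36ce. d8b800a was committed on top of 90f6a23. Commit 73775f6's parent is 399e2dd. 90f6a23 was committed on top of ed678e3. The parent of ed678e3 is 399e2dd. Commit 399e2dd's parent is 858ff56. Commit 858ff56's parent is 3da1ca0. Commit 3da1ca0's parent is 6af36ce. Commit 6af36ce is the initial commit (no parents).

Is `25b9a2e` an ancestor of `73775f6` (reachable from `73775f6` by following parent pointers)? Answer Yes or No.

No

Ancestors of 73775f6: {399e2dd, 3da1ca0, 6af36ce, 73775f6, 858ff56}.
25b9a2e is not in that set, so it is not an ancestor of 73775f6.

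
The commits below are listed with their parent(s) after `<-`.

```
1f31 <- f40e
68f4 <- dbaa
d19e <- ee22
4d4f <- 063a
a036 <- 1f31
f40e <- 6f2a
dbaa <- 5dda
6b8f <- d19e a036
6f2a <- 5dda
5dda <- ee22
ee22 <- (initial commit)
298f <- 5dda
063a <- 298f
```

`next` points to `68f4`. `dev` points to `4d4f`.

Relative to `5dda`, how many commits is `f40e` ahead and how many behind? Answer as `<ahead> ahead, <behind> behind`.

2 ahead, 0 behind

Reachable from f40e: {5dda, 6f2a, ee22, f40e}.
Reachable from 5dda: {5dda, ee22}.
Only in f40e's history (ahead): {6f2a, f40e} — 2.
Only in 5dda's history (behind): {} — 0.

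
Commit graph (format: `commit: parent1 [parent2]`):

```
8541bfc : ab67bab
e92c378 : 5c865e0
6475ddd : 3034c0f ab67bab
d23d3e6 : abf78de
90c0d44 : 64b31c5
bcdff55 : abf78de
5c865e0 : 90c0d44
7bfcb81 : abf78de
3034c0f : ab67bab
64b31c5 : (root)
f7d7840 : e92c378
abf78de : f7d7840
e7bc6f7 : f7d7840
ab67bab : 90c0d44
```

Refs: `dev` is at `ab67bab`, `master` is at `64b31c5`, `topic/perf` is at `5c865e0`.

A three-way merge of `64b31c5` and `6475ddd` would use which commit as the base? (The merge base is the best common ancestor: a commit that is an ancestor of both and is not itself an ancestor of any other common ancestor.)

Ancestors of 64b31c5: {64b31c5}.
Ancestors of 6475ddd: {3034c0f, 6475ddd, 64b31c5, 90c0d44, ab67bab}.
Common ancestors: {64b31c5}.
The only common ancestor is 64b31c5, so it is the merge base.

64b31c5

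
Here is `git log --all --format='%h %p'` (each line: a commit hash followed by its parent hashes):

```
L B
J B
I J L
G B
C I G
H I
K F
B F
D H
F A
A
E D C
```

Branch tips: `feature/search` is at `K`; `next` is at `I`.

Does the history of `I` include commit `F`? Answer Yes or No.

Yes

Ancestors of I (commits reachable by following parents): {A, B, F, I, J, L}.
F is in that set, so it is an ancestor of I.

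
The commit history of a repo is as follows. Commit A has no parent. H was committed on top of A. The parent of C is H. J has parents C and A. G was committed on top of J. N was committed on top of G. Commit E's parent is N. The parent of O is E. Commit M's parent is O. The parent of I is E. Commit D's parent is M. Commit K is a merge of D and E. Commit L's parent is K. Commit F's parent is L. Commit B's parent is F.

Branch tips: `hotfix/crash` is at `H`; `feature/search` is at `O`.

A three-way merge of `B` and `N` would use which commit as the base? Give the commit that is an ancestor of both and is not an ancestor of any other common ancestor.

Ancestors of B: {A, B, C, D, E, F, G, H, J, K, L, M, N, O}.
Ancestors of N: {A, C, G, H, J, N}.
Common ancestors: {A, C, G, H, J, N}.
Among these, N is not an ancestor of any other common ancestor — it is the merge base.

N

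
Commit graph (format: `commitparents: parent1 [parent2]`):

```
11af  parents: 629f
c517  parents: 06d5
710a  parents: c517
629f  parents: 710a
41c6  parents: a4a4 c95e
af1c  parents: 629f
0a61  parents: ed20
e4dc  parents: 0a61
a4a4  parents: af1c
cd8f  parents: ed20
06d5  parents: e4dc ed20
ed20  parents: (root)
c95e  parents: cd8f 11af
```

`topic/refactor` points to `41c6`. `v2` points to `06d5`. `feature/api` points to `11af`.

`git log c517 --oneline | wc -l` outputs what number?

5

Walking parent pointers from c517: reachable set = {06d5, 0a61, c517, e4dc, ed20}.
That is 5 commits.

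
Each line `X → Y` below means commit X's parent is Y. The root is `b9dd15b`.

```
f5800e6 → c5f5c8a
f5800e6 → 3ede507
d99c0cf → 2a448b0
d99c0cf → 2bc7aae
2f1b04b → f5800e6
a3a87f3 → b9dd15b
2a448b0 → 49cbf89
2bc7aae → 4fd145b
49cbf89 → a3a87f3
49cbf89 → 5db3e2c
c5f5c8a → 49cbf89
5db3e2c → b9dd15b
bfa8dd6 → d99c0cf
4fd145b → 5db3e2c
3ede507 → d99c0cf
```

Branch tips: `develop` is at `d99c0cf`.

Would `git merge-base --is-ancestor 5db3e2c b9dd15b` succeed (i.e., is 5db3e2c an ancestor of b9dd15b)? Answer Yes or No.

Ancestors of b9dd15b: {b9dd15b}.
5db3e2c is not in that set, so it is not an ancestor of b9dd15b.

No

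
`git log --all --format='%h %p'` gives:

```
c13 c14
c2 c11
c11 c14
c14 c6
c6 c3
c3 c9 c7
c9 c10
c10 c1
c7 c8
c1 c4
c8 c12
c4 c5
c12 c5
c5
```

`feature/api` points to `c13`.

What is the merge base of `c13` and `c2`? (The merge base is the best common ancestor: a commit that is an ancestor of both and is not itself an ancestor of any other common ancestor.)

Ancestors of c13: {c1, c10, c12, c13, c14, c3, c4, c5, c6, c7, c8, c9}.
Ancestors of c2: {c1, c10, c11, c12, c14, c2, c3, c4, c5, c6, c7, c8, c9}.
Common ancestors: {c1, c10, c12, c14, c3, c4, c5, c6, c7, c8, c9}.
Among these, c14 is not an ancestor of any other common ancestor — it is the merge base.

c14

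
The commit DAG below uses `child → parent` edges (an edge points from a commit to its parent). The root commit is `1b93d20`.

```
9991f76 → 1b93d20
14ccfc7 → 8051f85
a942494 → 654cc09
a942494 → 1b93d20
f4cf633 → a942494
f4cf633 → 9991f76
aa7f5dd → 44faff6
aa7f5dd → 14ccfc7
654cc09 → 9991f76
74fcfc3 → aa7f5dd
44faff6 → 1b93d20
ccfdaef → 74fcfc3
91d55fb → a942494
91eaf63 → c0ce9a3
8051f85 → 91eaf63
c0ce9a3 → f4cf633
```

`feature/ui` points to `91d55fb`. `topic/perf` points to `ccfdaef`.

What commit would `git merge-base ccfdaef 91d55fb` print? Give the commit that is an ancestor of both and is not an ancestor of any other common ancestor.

Ancestors of ccfdaef: {14ccfc7, 1b93d20, 44faff6, 654cc09, 74fcfc3, 8051f85, 91eaf63, 9991f76, a942494, aa7f5dd, c0ce9a3, ccfdaef, f4cf633}.
Ancestors of 91d55fb: {1b93d20, 654cc09, 91d55fb, 9991f76, a942494}.
Common ancestors: {1b93d20, 654cc09, 9991f76, a942494}.
Among these, a942494 is not an ancestor of any other common ancestor — it is the merge base.

a942494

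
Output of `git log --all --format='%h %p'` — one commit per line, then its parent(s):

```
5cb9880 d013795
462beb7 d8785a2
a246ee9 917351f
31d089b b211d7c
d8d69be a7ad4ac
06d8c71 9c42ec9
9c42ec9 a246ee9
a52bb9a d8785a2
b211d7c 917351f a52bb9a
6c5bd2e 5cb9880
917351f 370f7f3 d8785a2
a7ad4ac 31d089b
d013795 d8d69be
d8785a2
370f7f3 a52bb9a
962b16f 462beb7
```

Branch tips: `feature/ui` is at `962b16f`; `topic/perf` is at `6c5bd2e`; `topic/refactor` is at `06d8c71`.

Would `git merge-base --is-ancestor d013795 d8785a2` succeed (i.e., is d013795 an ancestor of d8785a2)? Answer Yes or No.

No

Ancestors of d8785a2: {d8785a2}.
d013795 is not in that set, so it is not an ancestor of d8785a2.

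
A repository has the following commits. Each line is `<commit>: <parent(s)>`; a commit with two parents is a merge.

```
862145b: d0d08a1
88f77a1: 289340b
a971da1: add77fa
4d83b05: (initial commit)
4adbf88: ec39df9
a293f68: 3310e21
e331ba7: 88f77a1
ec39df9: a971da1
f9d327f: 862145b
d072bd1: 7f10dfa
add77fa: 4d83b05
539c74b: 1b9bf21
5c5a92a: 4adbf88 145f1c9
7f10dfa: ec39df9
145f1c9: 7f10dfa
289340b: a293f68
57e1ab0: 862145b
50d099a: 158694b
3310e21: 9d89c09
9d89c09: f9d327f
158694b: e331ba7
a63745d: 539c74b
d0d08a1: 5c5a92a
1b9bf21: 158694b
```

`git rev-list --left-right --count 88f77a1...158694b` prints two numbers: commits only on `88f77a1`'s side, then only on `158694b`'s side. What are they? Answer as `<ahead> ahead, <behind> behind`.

0 ahead, 2 behind

Reachable from 88f77a1: {145f1c9, 289340b, 3310e21, 4adbf88, 4d83b05, 5c5a92a, 7f10dfa, 862145b, 88f77a1, 9d89c09, a293f68, a971da1, add77fa, d0d08a1, ec39df9, f9d327f}.
Reachable from 158694b: {145f1c9, 158694b, 289340b, 3310e21, 4adbf88, 4d83b05, 5c5a92a, 7f10dfa, 862145b, 88f77a1, 9d89c09, a293f68, a971da1, add77fa, d0d08a1, e331ba7, ec39df9, f9d327f}.
Only in 88f77a1's history (ahead): {} — 0.
Only in 158694b's history (behind): {158694b, e331ba7} — 2.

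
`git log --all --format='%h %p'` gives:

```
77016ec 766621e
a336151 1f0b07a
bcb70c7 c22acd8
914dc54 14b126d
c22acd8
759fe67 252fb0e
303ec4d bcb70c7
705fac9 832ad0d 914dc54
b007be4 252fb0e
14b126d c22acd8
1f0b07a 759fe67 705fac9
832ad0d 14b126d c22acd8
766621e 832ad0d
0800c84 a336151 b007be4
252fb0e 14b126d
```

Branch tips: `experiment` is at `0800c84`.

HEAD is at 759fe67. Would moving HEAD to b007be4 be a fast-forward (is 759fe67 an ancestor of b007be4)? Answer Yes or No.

No

A fast-forward from 759fe67 to b007be4 is possible iff 759fe67 is an ancestor of b007be4.
Ancestors of b007be4: {14b126d, 252fb0e, b007be4, c22acd8}.
759fe67 is not among them, so fast-forward is not possible.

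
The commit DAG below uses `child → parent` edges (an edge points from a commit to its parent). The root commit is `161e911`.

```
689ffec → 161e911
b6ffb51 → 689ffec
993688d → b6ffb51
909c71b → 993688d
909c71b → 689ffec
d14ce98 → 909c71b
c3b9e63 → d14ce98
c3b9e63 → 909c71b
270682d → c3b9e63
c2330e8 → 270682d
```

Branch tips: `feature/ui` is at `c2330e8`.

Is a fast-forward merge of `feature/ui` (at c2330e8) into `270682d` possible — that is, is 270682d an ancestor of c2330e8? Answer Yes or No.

A fast-forward from 270682d to c2330e8 is possible iff 270682d is an ancestor of c2330e8.
Ancestors of c2330e8: {161e911, 270682d, 689ffec, 909c71b, 993688d, b6ffb51, c2330e8, c3b9e63, d14ce98}.
270682d is among them, so fast-forward is possible.

Yes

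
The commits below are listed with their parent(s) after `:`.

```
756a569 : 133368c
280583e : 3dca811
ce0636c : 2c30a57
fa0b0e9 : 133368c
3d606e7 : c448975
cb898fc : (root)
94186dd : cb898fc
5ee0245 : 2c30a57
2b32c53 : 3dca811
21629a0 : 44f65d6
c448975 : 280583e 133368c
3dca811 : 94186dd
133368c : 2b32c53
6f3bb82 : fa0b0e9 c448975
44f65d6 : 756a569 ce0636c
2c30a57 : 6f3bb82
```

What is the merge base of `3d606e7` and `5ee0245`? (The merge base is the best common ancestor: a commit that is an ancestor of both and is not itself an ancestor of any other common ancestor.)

c448975

Ancestors of 3d606e7: {133368c, 280583e, 2b32c53, 3d606e7, 3dca811, 94186dd, c448975, cb898fc}.
Ancestors of 5ee0245: {133368c, 280583e, 2b32c53, 2c30a57, 3dca811, 5ee0245, 6f3bb82, 94186dd, c448975, cb898fc, fa0b0e9}.
Common ancestors: {133368c, 280583e, 2b32c53, 3dca811, 94186dd, c448975, cb898fc}.
Among these, c448975 is not an ancestor of any other common ancestor — it is the merge base.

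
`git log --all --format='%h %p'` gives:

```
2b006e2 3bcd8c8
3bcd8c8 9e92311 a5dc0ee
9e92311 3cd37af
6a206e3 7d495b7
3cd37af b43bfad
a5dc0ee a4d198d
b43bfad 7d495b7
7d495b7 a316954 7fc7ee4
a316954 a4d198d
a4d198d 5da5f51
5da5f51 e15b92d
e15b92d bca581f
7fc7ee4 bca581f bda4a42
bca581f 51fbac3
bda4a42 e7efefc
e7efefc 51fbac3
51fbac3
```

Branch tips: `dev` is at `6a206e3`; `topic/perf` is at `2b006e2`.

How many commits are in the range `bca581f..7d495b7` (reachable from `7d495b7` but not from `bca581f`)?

8

Reachable from 7d495b7: {51fbac3, 5da5f51, 7d495b7, 7fc7ee4, a316954, a4d198d, bca581f, bda4a42, e15b92d, e7efefc}.
Reachable from bca581f: {51fbac3, bca581f}.
In 7d495b7's history but not bca581f's: {5da5f51, 7d495b7, 7fc7ee4, a316954, a4d198d, bda4a42, e15b92d, e7efefc} — 8 commits.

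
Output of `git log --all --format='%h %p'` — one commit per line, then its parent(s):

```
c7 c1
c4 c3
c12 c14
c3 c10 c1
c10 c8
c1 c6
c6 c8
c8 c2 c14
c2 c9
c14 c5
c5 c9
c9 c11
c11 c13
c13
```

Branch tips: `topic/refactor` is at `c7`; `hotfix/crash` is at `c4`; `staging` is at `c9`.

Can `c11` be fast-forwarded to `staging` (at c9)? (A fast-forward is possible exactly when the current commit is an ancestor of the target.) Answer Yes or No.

A fast-forward from c11 to c9 is possible iff c11 is an ancestor of c9.
Ancestors of c9: {c11, c13, c9}.
c11 is among them, so fast-forward is possible.

Yes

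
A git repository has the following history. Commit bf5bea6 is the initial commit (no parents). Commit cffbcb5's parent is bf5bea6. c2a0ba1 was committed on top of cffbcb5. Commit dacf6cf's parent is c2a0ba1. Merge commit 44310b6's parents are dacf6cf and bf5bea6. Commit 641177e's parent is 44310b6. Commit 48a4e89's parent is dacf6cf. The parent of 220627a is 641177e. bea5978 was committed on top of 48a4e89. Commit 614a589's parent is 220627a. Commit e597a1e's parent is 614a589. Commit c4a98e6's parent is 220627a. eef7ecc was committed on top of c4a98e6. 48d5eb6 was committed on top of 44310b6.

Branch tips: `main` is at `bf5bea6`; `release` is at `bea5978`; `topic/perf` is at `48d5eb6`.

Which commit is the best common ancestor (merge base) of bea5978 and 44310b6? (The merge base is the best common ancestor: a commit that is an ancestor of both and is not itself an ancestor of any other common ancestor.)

Ancestors of bea5978: {48a4e89, bea5978, bf5bea6, c2a0ba1, cffbcb5, dacf6cf}.
Ancestors of 44310b6: {44310b6, bf5bea6, c2a0ba1, cffbcb5, dacf6cf}.
Common ancestors: {bf5bea6, c2a0ba1, cffbcb5, dacf6cf}.
Among these, dacf6cf is not an ancestor of any other common ancestor — it is the merge base.

dacf6cf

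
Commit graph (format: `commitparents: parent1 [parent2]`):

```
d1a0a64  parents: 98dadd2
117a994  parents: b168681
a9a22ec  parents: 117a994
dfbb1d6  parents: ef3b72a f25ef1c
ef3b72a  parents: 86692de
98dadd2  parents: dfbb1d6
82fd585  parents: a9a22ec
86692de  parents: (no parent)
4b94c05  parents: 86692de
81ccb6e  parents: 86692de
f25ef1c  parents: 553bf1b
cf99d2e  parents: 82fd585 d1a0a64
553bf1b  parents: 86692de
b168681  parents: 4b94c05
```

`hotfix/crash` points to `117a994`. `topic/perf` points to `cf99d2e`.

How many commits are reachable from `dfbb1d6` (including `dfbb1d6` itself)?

5

Walking parent pointers from dfbb1d6: reachable set = {553bf1b, 86692de, dfbb1d6, ef3b72a, f25ef1c}.
That is 5 commits.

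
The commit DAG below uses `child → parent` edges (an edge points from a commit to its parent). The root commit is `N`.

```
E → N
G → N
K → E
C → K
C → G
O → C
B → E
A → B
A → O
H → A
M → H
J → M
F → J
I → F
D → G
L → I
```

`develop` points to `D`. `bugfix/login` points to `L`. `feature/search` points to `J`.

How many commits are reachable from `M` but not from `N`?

9

Reachable from M: {A, B, C, E, G, H, K, M, N, O}.
Reachable from N: {N}.
In M's history but not N's: {A, B, C, E, G, H, K, M, O} — 9 commits.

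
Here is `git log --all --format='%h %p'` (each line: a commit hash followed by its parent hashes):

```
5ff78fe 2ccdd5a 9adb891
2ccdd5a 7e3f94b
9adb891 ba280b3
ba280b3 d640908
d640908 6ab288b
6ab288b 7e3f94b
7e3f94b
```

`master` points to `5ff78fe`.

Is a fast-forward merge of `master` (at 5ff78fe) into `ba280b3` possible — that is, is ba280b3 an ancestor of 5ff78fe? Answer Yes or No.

Yes

A fast-forward from ba280b3 to 5ff78fe is possible iff ba280b3 is an ancestor of 5ff78fe.
Ancestors of 5ff78fe: {2ccdd5a, 5ff78fe, 6ab288b, 7e3f94b, 9adb891, ba280b3, d640908}.
ba280b3 is among them, so fast-forward is possible.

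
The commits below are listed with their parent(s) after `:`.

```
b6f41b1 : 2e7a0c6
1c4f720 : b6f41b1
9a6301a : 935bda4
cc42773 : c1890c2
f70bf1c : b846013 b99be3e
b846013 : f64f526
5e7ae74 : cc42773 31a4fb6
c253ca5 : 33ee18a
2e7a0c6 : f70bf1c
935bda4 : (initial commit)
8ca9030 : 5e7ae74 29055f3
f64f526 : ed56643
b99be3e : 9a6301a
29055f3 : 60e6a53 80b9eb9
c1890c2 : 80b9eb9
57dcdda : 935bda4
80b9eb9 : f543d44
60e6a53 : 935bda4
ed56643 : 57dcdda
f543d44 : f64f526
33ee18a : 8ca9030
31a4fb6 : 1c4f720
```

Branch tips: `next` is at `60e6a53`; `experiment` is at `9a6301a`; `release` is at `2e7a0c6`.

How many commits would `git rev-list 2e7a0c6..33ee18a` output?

Reachable from 33ee18a: {1c4f720, 29055f3, 2e7a0c6, 31a4fb6, 33ee18a, 57dcdda, 5e7ae74, 60e6a53, 80b9eb9, 8ca9030, 935bda4, 9a6301a, b6f41b1, b846013, b99be3e, c1890c2, cc42773, ed56643, f543d44, f64f526, f70bf1c}.
Reachable from 2e7a0c6: {2e7a0c6, 57dcdda, 935bda4, 9a6301a, b846013, b99be3e, ed56643, f64f526, f70bf1c}.
In 33ee18a's history but not 2e7a0c6's: {1c4f720, 29055f3, 31a4fb6, 33ee18a, 5e7ae74, 60e6a53, 80b9eb9, 8ca9030, b6f41b1, c1890c2, cc42773, f543d44} — 12 commits.

12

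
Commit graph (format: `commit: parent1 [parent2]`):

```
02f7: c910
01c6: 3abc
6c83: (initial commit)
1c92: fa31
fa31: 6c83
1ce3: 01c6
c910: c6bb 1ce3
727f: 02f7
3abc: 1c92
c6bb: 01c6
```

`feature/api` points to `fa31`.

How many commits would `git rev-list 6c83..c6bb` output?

Reachable from c6bb: {01c6, 1c92, 3abc, 6c83, c6bb, fa31}.
Reachable from 6c83: {6c83}.
In c6bb's history but not 6c83's: {01c6, 1c92, 3abc, c6bb, fa31} — 5 commits.

5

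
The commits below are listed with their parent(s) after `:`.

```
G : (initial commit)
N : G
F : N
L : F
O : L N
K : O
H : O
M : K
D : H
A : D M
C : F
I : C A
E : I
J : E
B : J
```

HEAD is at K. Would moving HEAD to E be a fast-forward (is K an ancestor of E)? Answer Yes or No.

A fast-forward from K to E is possible iff K is an ancestor of E.
Ancestors of E: {A, C, D, E, F, G, H, I, K, L, M, N, O}.
K is among them, so fast-forward is possible.

Yes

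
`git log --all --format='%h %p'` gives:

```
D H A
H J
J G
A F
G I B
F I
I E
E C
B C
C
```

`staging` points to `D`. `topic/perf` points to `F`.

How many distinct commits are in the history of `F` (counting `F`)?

Walking parent pointers from F: reachable set = {C, E, F, I}.
That is 4 commits.

4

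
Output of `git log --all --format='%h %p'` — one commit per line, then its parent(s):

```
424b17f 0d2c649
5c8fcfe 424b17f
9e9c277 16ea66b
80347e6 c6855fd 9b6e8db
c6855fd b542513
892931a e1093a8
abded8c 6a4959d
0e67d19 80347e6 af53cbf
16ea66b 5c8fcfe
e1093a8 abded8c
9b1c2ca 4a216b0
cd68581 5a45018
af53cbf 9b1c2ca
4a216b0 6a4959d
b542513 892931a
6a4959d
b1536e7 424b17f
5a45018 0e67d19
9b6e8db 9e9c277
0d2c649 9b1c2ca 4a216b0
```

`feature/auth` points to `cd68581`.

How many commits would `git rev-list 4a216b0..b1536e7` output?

4

Reachable from b1536e7: {0d2c649, 424b17f, 4a216b0, 6a4959d, 9b1c2ca, b1536e7}.
Reachable from 4a216b0: {4a216b0, 6a4959d}.
In b1536e7's history but not 4a216b0's: {0d2c649, 424b17f, 9b1c2ca, b1536e7} — 4 commits.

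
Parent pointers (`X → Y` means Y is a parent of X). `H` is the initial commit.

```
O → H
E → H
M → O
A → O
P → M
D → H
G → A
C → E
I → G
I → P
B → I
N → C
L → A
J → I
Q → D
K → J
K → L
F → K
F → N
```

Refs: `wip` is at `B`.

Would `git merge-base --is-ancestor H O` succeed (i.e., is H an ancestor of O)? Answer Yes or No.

Ancestors of O (commits reachable by following parents): {H, O}.
H is in that set, so it is an ancestor of O.

Yes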